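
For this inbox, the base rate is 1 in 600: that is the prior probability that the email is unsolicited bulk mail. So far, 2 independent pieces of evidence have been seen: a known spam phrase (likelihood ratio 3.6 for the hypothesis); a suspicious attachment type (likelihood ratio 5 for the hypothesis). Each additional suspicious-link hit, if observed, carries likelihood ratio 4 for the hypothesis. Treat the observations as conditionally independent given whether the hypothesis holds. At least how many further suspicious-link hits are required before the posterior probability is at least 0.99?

6

Prior odds = (1/600)/(599/600) = 1/599.
Combined Bayes factor of the evidence already in hand = 3.6 × 5 = 18.
Odds after that evidence = (1/599) × 18 = 18/599.
Target odds = 0.99/0.01 = 99.
Need 4ⁿ ≥ 99 ÷ (18/599) = 3294.5.
4⁵ = 1024 falls short of 3294.5 but 4⁶ = 4096 reaches it, so n = 6.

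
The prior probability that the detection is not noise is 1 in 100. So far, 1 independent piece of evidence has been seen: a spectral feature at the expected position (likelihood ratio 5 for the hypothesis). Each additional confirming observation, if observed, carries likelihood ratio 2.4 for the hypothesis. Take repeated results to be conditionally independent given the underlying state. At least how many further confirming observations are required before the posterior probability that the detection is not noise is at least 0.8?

5

Prior odds = 0.01/0.99 = 1/99.
Bayes factor of the evidence already in hand = 5.
Odds after that evidence = (1/99) × 5 = 5/99.
Target odds = 0.8/0.2 = 4.
Need 2.4ⁿ ≥ 4 ÷ (5/99) = 79.2.
2.4⁴ = 33.1776 falls short of 79.2 but 2.4⁵ = 79.62624 reaches it, so n = 5.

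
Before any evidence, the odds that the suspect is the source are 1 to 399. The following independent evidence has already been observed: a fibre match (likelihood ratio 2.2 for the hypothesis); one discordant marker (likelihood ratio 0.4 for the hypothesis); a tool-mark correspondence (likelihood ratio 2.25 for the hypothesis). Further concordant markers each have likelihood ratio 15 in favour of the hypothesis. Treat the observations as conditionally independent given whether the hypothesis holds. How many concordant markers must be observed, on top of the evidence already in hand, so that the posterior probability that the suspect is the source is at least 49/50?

Prior odds = 1/399.
Combined Bayes factor of the evidence already in hand = 2.2 × 0.4 × 2.25 = 1.98.
Odds after that evidence = (1/399) × 1.98 = 33/6650.
Target odds = 0.98/0.02 = 49.
Need 15ⁿ ≥ 49 ÷ (33/6650) = 325850/33.
15³ = 3375 falls short of 325850/33 but 15⁴ = 50625 reaches it, so n = 4.

4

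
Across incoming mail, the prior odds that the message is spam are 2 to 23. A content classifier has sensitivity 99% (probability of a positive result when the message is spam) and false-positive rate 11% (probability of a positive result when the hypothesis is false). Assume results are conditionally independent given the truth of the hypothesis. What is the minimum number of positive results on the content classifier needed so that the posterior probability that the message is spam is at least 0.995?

4

Prior odds = 2/23.
Likelihood ratio of a positive result = 0.99/0.11 = 9.
Target posterior odds = 0.995/0.005 = 199.
Need (2/23) × 9ⁿ ≥ 199, i.e. 9ⁿ ≥ 2288.5.
9³ = 729 falls short of 2288.5 but 9⁴ = 6561 reaches it, so n = 4.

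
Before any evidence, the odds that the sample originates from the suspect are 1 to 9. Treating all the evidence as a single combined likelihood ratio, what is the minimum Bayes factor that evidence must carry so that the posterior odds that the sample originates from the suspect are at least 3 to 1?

27

Prior odds = 1/9.
Target odds = 3.
Required Bayes factor = 3 ÷ (1/9) = 27.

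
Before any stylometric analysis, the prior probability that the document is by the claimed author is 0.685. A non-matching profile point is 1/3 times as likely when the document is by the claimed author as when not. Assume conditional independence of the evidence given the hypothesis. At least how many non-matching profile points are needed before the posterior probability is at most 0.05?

4

Prior odds: 0.685 ÷ 0.315 = 137/63.
Likelihood ratio per non-matching profile point = 1/3.
Target posterior odds = 0.05/0.95 = 1/19.
Need (137/63) × (1/3)ⁿ ≤ 1/19, i.e. (1/3)ⁿ ≤ 63/2603.
(1/3)³ = 1/27 is still above 63/2603 but (1/3)⁴ = 1/81 is at or below it, so n = 4.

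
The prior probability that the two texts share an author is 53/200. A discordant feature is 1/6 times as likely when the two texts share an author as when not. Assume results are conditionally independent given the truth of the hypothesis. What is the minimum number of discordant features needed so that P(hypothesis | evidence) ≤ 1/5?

Prior odds = 0.265/0.735 = 53/147.
Likelihood ratio per discordant feature = 1/6.
Target posterior odds = 0.2/0.8 = 0.25.
Need (53/147) × (1/6)ⁿ ≤ 0.25, i.e. (1/6)ⁿ ≤ 147/212.
(1/6)¹ = 1/6, which is already at or below the required 147/212; so n = 1.

1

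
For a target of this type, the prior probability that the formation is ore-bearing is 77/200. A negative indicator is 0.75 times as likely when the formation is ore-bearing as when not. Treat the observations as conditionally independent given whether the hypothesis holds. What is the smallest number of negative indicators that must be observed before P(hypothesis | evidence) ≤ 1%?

15

Prior odds = 0.385/0.615 = 77/123.
Likelihood ratio per negative indicator = 0.75.
Target odds: 0.01 ÷ 0.99 = 1/99.
Require 0.75ⁿ ≤ 1/99 ÷ (77/123) = 41/2541.
0.75¹⁴ = 4782969/268435456 is still above 41/2541 but 0.75¹⁵ ≈0.0133635 is at or below it, so n = 15.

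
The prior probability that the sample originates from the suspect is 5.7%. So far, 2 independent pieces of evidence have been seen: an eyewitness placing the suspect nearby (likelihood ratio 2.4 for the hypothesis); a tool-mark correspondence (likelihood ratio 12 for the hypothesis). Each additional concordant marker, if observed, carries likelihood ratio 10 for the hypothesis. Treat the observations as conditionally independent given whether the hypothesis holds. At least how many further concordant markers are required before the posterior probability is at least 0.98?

2

Prior odds = 0.057/0.943 = 57/943.
Combined Bayes factor of the evidence already in hand = 2.4 × 12 = 28.8.
Odds after that evidence = (57/943) × 28.8 = 8208/4715.
Target odds = 0.98/0.02 = 49.
Need 10ⁿ ≥ 49 ÷ (8208/4715) = 231035/8208.
10¹ = 10 falls short of 231035/8208 but 10² = 100 reaches it, so n = 2.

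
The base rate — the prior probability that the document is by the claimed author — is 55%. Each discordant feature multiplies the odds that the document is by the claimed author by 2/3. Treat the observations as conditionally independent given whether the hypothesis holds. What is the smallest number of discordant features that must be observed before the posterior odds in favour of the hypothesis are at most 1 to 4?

Prior odds: 0.55 ÷ 0.45 = 11/9.
Likelihood ratio per discordant feature = 2/3.
Target odds = 0.25.
Require (2/3)ⁿ ≤ 0.25 ÷ (11/9) = 9/44.
(2/3)³ = 8/27 is still above 9/44 but (2/3)⁴ = 16/81 is at or below it, so n = 4.

4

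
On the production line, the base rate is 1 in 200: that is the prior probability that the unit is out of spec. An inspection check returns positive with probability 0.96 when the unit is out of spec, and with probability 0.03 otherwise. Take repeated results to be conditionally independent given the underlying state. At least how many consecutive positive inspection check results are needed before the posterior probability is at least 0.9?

3

Prior odds: 0.005 ÷ 0.995 = 1/199.
Likelihood ratio of a positive result = 0.96/0.03 = 32.
Target posterior odds = 0.9/0.1 = 9.
Need (1/199) × 32ⁿ ≥ 9, i.e. 32ⁿ ≥ 1791.
32² = 1024 falls short of 1791 but 32³ = 32768 reaches it, so n = 3.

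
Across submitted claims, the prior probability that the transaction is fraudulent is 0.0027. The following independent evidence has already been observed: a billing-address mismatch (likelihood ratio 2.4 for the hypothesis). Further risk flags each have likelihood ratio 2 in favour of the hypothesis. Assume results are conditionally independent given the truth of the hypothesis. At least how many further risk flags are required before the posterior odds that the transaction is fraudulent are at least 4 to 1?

10

Prior odds = 0.0027/0.9973 = 27/9973.
Bayes factor of the evidence already in hand = 2.4.
Odds after that evidence = (27/9973) × 2.4 = 324/49865.
Target odds = 4.
Need 2ⁿ ≥ 4 ÷ (324/49865) = 49865/81.
2⁹ = 512 falls short of 49865/81 but 2¹⁰ = 1024 reaches it, so n = 10.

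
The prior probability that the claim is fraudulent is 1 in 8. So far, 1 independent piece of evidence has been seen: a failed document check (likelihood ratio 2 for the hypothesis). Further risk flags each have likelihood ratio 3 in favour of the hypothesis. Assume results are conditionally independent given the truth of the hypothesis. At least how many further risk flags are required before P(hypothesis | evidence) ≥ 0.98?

5

Prior odds = 0.125/0.875 = 1/7.
Bayes factor of the evidence already in hand = 2.
Odds after that evidence = (1/7) × 2 = 2/7.
Target odds = 0.98/0.02 = 49.
Need 3ⁿ ≥ 49 ÷ (2/7) = 171.5.
3⁴ = 81 falls short of 171.5 but 3⁵ = 243 reaches it, so n = 5.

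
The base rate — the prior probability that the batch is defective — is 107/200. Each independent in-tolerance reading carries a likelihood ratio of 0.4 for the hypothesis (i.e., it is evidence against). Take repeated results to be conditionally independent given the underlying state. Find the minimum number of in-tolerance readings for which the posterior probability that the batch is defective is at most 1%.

Prior odds: 0.535 ÷ 0.465 = 107/93.
Likelihood ratio per in-tolerance reading = 0.4.
Target odds: 0.01 ÷ 0.99 = 1/99.
Need (107/93) × 0.4ⁿ ≤ 1/99, i.e. 0.4ⁿ ≤ 31/3531.
0.4⁵ = 0.01024 is still above 31/3531 but 0.4⁶ = 64/15625 is at or below it, so n = 6.

6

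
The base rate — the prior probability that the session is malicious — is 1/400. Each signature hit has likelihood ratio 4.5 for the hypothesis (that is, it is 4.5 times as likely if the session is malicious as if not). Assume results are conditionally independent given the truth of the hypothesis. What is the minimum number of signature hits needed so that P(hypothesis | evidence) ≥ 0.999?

Prior odds: 0.0025 ÷ 0.9975 = 1/399.
Likelihood ratio per signature hit = 4.5.
Target odds: 0.999 ÷ 0.001 = 999.
Require 4.5ⁿ ≥ 999 ÷ (1/399) = 398601.
4.5⁸ = 43046721/256 falls short of 398601 but 4.5⁹ = 387420489/512 reaches it, so n = 9.

9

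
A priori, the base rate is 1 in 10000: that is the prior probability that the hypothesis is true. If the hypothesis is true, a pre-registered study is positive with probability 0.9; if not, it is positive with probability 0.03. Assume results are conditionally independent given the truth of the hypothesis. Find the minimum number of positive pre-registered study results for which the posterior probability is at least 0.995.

Prior odds = 0.0001/0.9999 = 1/9999.
Likelihood ratio of a positive = 0.9/0.03 = 30.
Target odds: 0.995 ÷ 0.005 = 199.
Require 30ⁿ ≥ 199 ÷ (1/9999) = 1989801.
30⁴ = 810000 falls short of 1989801 but 30⁵ = 24300000 reaches it, so n = 5.

5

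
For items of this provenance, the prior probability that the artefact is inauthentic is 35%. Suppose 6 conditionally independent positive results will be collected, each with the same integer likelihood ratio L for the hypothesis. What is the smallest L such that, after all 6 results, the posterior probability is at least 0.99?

Prior odds = 0.35/0.65 = 7/13.
Target odds = 0.99/0.01 = 99.
Need L⁶ ≥ 99 ÷ (7/13) = 1287/7.
2⁶ = 64 < 1287/7 ≤ 729 = 3⁶, so L = 3.

3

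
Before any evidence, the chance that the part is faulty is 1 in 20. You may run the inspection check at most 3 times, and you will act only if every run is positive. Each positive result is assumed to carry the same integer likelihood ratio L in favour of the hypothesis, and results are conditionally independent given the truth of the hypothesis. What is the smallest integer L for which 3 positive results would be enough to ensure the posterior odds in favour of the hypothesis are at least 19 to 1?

Prior odds = 0.05/0.95 = 1/19.
Target odds = 19.
Need L³ ≥ 19 ÷ (1/19) = 361.
7³ = 343 < 361 ≤ 512 = 8³, so L = 8.

8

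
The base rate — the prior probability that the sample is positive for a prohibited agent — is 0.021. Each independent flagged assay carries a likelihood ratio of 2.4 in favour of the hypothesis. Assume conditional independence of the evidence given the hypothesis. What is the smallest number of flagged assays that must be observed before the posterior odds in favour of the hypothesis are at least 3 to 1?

Prior odds: 0.021 ÷ 0.979 = 21/979.
Likelihood ratio per flagged assay = 2.4.
Target odds = 3.
Require 2.4ⁿ ≥ 3 ÷ (21/979) = 979/7.
2.4⁵ = 79.62624 falls short of 979/7 but 2.4⁶ = 2985984/15625 reaches it, so n = 6.

6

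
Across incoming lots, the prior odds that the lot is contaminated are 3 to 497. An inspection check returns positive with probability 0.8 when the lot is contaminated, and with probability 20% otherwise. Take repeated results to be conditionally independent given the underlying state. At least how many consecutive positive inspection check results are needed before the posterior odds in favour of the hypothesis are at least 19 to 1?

6

Prior odds = 3/497.
Likelihood ratio of a positive result = 0.8/0.2 = 4.
Target odds = 19.
Need (3/497) × 4ⁿ ≥ 19, i.e. 4ⁿ ≥ 9443/3.
4⁵ = 1024 falls short of 9443/3 but 4⁶ = 4096 reaches it, so n = 6.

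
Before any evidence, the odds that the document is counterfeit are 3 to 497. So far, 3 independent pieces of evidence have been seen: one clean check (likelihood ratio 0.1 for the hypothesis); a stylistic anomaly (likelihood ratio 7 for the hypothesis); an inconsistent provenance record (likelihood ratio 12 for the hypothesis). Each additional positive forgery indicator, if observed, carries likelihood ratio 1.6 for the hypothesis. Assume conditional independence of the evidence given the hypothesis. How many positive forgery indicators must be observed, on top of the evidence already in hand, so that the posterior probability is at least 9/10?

Prior odds = 3/497.
Combined Bayes factor of the evidence already in hand = 0.1 × 7 × 12 = 8.4.
Odds after that evidence = (3/497) × 8.4 = 18/355.
Target odds = 0.9/0.1 = 9.
Need 1.6ⁿ ≥ 9 ÷ (18/355) = 177.5.
1.6¹¹ ≈175.922 falls short of 177.5 but 1.6¹² ≈281.475 reaches it, so n = 12.

12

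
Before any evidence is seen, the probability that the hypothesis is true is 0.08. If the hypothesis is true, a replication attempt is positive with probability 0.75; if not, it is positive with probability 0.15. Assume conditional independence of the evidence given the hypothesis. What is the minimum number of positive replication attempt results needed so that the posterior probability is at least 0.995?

Prior odds: 0.08 ÷ 0.92 = 2/23.
Likelihood ratio of a positive = 0.75/0.15 = 5.
Target posterior odds = 0.995/0.005 = 199.
Require 5ⁿ ≥ 199 ÷ (2/23) = 2288.5.
5⁴ = 625 falls short of 2288.5 but 5⁵ = 3125 reaches it, so n = 5.

5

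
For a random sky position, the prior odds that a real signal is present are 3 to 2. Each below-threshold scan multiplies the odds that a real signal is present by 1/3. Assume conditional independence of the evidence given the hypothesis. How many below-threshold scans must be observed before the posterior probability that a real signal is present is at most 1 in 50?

Prior odds = 1.5.
Likelihood ratio per below-threshold scan = 1/3.
Target posterior odds = 0.02/0.98 = 1/49.
Need 1.5 × (1/3)ⁿ ≤ 1/49, i.e. (1/3)ⁿ ≤ 2/147.
(1/3)³ = 1/27 is still above 2/147 but (1/3)⁴ = 1/81 is at or below it, so n = 4.

4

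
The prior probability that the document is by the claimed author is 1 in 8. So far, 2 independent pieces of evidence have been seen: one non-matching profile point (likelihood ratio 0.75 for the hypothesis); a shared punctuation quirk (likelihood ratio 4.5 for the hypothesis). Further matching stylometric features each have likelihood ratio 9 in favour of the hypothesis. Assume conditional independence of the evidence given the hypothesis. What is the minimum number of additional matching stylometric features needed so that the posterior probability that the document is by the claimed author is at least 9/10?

Prior odds = 0.125/0.875 = 1/7.
Combined Bayes factor of the evidence already in hand = 0.75 × 4.5 = 3.375.
Odds after that evidence = (1/7) × 3.375 = 27/56.
Target odds = 0.9/0.1 = 9.
Need 9ⁿ ≥ 9 ÷ (27/56) = 56/3.
9¹ = 9 falls short of 56/3 but 9² = 81 reaches it, so n = 2.

2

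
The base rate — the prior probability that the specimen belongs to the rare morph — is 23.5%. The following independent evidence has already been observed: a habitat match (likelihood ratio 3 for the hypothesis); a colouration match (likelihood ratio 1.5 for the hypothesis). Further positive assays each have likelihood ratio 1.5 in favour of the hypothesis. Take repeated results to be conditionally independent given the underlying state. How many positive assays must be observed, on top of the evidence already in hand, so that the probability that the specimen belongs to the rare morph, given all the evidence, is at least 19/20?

Prior odds = 0.235/0.765 = 47/153.
Combined Bayes factor of the evidence already in hand = 3 × 1.5 = 4.5.
Odds after that evidence = (47/153) × 4.5 = 47/34.
Target odds = 0.95/0.05 = 19.
Need 1.5ⁿ ≥ 19 ÷ (47/34) = 646/47.
1.5⁶ = 11.390625 falls short of 646/47 but 1.5⁷ = 17.0859375 reaches it, so n = 7.

7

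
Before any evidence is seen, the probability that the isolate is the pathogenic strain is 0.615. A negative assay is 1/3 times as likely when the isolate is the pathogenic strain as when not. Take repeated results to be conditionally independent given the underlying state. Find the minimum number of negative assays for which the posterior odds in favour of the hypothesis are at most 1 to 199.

Prior odds: 0.615 ÷ 0.385 = 123/77.
Likelihood ratio per negative assay = 1/3.
Target odds = 1/199.
Require (1/3)ⁿ ≤ 1/199 ÷ (123/77) = 77/24477.
(1/3)⁵ = 1/243 is still above 77/24477 but (1/3)⁶ = 1/729 is at or below it, so n = 6.

6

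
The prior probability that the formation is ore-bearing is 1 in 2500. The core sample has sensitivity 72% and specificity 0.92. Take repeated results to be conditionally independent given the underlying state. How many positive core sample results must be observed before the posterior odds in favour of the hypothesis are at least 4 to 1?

Prior odds = 0.0004/0.9996 = 1/2499.
False-positive rate = 1 − 0.92 = 0.08; likelihood ratio of a positive = 0.72/0.08 = 9.
Target odds = 4.
Need (1/2499) × 9ⁿ ≥ 4, i.e. 9ⁿ ≥ 9996.
9⁴ = 6561 falls short of 9996 but 9⁵ = 59049 reaches it, so n = 5.

5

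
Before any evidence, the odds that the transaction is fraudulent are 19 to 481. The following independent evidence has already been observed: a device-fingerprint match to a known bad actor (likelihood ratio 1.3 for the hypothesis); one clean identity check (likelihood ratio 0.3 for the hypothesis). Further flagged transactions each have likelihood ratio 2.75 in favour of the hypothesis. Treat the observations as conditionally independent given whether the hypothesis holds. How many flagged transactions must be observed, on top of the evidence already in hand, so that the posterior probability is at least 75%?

Prior odds = 19/481.
Combined Bayes factor of the evidence already in hand = 1.3 × 0.3 = 0.39.
Odds after that evidence = (19/481) × 0.39 = 57/3700.
Target odds = 0.75/0.25 = 3.
Need 2.75ⁿ ≥ 3 ÷ (57/3700) = 3700/19.
2.75⁵ = 161051/1024 falls short of 3700/19 but 2.75⁶ = 1771561/4096 reaches it, so n = 6.

6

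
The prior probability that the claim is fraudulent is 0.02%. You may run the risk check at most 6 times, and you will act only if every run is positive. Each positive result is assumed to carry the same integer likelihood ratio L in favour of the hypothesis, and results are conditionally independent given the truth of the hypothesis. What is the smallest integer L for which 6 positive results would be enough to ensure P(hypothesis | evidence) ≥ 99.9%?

14

Prior odds = 0.0002/0.9998 = 1/4999.
Target odds = 0.999/0.001 = 999.
Need L⁶ ≥ 999 ÷ (1/4999) = 4994001.
13⁶ = 4826809 < 4994001 ≤ 7529536 = 14⁶, so L = 14.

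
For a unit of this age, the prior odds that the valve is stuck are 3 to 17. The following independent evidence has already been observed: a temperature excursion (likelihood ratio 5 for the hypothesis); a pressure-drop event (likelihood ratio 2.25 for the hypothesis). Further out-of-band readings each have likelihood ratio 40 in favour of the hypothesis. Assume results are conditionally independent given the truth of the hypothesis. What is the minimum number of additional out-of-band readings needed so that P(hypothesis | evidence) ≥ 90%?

Prior odds = 3/17.
Combined Bayes factor of the evidence already in hand = 5 × 2.25 = 11.25.
Odds after that evidence = (3/17) × 11.25 = 135/68.
Target odds = 0.9/0.1 = 9.
Need 40ⁿ ≥ 9 ÷ (135/68) = 68/15.
40¹ = 40, which meets the required 68/15; so n = 1.

1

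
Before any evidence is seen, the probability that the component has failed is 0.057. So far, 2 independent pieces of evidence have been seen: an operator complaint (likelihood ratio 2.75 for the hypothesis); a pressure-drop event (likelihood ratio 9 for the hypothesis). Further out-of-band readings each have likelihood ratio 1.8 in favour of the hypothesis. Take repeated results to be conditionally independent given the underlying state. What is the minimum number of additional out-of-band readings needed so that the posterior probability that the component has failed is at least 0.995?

Prior odds = 0.057/0.943 = 57/943.
Combined Bayes factor of the evidence already in hand = 2.75 × 9 = 24.75.
Odds after that evidence = (57/943) × 24.75 = 5643/3772.
Target odds = 0.995/0.005 = 199.
Need 1.8ⁿ ≥ 199 ÷ (5643/3772) = 750628/5643.
1.8⁸ = 43046721/390625 falls short of 750628/5643 but 1.8⁹ = 387420489/1953125 reaches it, so n = 9.

9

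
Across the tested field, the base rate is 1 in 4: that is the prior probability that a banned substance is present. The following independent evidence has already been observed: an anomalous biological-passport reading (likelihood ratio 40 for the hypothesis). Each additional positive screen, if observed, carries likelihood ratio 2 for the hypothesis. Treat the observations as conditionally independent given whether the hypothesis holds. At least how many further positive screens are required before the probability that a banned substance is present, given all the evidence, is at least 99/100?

3

Prior odds = 0.25/0.75 = 1/3.
Bayes factor of the evidence already in hand = 40.
Odds after that evidence = (1/3) × 40 = 40/3.
Target odds = 0.99/0.01 = 99.
Need 2ⁿ ≥ 99 ÷ (40/3) = 7.425.
2² = 4 falls short of 7.425 but 2³ = 8 reaches it, so n = 3.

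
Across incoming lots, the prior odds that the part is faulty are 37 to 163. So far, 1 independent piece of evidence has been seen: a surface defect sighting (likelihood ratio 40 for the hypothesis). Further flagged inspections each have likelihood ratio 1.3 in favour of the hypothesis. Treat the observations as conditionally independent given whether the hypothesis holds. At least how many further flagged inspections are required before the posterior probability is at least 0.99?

10

Prior odds = 37/163.
Bayes factor of the evidence already in hand = 40.
Odds after that evidence = (37/163) × 40 = 1480/163.
Target odds = 0.99/0.01 = 99.
Need 1.3ⁿ ≥ 99 ÷ (1480/163) = 16137/1480.
1.3⁹ ≈10.6045 falls short of 16137/1480 but 1.3¹⁰ ≈13.7858 reaches it, so n = 10.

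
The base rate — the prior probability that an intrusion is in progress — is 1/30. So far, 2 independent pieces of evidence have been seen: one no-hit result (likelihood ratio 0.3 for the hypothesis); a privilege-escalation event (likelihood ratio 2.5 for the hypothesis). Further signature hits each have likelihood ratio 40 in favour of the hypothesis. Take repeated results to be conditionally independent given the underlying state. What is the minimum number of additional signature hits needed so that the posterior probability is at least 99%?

Prior odds = (1/30)/(29/30) = 1/29.
Combined Bayes factor of the evidence already in hand = 0.3 × 2.5 = 0.75.
Odds after that evidence = (1/29) × 0.75 = 3/116.
Target odds = 0.99/0.01 = 99.
Need 40ⁿ ≥ 99 ÷ (3/116) = 3828.
40² = 1600 falls short of 3828 but 40³ = 64000 reaches it, so n = 3.

3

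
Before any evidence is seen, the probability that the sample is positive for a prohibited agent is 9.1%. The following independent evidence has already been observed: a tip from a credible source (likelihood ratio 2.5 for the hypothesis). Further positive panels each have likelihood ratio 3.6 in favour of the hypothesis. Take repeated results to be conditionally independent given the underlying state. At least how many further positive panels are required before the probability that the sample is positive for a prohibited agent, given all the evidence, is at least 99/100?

5

Prior odds = 0.091/0.909 = 91/909.
Bayes factor of the evidence already in hand = 2.5.
Odds after that evidence = (91/909) × 2.5 = 455/1818.
Target odds = 0.99/0.01 = 99.
Need 3.6ⁿ ≥ 99 ÷ (455/1818) = 179982/455.
3.6⁴ = 167.9616 falls short of 179982/455 but 3.6⁵ = 604.66176 reaches it, so n = 5.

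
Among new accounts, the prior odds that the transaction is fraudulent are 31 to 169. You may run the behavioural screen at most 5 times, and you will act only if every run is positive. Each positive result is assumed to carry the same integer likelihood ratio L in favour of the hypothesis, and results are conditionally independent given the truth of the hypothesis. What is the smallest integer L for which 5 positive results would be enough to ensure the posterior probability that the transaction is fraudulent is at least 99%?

Prior odds = 31/169.
Target odds = 0.99/0.01 = 99.
Need L⁵ ≥ 99 ÷ (31/169) = 16731/31.
3⁵ = 243 < 16731/31 ≤ 1024 = 4⁵, so L = 4.

4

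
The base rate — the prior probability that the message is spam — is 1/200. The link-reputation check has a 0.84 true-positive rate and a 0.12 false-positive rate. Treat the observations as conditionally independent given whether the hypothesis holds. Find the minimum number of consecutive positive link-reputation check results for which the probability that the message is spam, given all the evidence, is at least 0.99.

Prior odds = 0.005/0.995 = 1/199.
Likelihood ratio of a positive result = 0.84/0.12 = 7.
Target odds: 0.99 ÷ 0.01 = 99.
Require 7ⁿ ≥ 99 ÷ (1/199) = 19701.
7⁵ = 16807 falls short of 19701 but 7⁶ = 117649 reaches it, so n = 6.

6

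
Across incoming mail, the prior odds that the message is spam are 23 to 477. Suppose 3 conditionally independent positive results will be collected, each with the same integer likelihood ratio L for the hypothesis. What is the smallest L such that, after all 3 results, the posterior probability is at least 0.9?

6

Prior odds = 23/477.
Target odds = 0.9/0.1 = 9.
Need L³ ≥ 9 ÷ (23/477) = 4293/23.
5³ = 125 < 4293/23 ≤ 216 = 6³, so L = 6.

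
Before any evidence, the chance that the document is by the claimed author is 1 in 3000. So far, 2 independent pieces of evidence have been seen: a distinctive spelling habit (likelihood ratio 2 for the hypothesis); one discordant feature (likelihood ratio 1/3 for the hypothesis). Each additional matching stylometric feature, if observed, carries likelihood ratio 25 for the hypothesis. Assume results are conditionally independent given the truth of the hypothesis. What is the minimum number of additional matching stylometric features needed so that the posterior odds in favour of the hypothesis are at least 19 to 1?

Prior odds = (1/3000)/(2999/3000) = 1/2999.
Combined Bayes factor of the evidence already in hand = 2 × (1/3) = 2/3.
Odds after that evidence = (1/2999) × 2/3 = 2/8997.
Target odds = 19.
Need 25ⁿ ≥ 19 ÷ (2/8997) = 85471.5.
25³ = 15625 falls short of 85471.5 but 25⁴ = 390625 reaches it, so n = 4.

4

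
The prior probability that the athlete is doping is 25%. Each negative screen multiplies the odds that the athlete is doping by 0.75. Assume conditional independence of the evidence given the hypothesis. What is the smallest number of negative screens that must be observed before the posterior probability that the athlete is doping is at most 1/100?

Prior odds = 0.25/0.75 = 1/3.
Likelihood ratio per negative screen = 0.75.
Target odds: 0.01 ÷ 0.99 = 1/99.
Require 0.75ⁿ ≤ 1/99 ÷ (1/3) = 1/33.
0.75¹² = 531441/16777216 is still above 1/33 but 0.75¹³ = 1594323/67108864 is at or below it, so n = 13.

13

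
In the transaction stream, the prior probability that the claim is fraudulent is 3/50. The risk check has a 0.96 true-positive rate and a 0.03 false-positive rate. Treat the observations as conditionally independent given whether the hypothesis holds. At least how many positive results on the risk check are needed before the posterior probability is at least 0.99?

Prior odds: 0.06 ÷ 0.94 = 3/47.
Likelihood ratio of a positive result = 0.96/0.03 = 32.
Target odds: 0.99 ÷ 0.01 = 99.
Require 32ⁿ ≥ 99 ÷ (3/47) = 1551.
32² = 1024 falls short of 1551 but 32³ = 32768 reaches it, so n = 3.

3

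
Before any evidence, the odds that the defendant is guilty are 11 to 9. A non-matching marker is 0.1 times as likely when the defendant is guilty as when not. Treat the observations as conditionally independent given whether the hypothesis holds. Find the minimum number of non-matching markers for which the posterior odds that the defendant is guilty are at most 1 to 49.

Prior odds = 11/9.
Likelihood ratio per non-matching marker = 0.1.
Target odds = 1/49.
Need (11/9) × 0.1ⁿ ≤ 1/49, i.e. 0.1ⁿ ≤ 9/539.
0.1¹ = 0.1 is still above 9/539 but 0.1² = 0.01 is at or below it, so n = 2.

2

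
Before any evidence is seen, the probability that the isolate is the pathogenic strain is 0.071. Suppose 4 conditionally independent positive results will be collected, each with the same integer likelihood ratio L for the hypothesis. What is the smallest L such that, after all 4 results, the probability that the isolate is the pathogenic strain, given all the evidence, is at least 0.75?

3

Prior odds = 0.071/0.929 = 71/929.
Target odds = 0.75/0.25 = 3.
Need L⁴ ≥ 3 ÷ (71/929) = 2787/71.
2⁴ = 16 < 2787/71 ≤ 81 = 3⁴, so L = 3.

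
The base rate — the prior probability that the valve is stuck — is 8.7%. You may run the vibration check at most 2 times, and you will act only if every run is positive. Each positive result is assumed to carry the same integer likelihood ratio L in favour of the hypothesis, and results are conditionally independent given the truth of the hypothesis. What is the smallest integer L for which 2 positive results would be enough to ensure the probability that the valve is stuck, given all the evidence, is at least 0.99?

33

Prior odds = 0.087/0.913 = 87/913.
Target odds = 0.99/0.01 = 99.
Need L² ≥ 99 ÷ (87/913) = 30129/29.
32² = 1024 < 30129/29 ≤ 1089 = 33², so L = 33.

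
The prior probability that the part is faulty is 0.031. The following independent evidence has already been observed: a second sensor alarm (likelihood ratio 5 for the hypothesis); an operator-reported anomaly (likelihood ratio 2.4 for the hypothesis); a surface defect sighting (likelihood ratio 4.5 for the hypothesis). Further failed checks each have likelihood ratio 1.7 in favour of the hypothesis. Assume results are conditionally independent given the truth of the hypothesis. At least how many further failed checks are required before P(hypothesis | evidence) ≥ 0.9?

4

Prior odds = 0.031/0.969 = 31/969.
Combined Bayes factor of the evidence already in hand = 5 × 2.4 × 4.5 = 54.
Odds after that evidence = (31/969) × 54 = 558/323.
Target odds = 0.9/0.1 = 9.
Need 1.7ⁿ ≥ 9 ÷ (558/323) = 323/62.
1.7³ = 4.913 falls short of 323/62 but 1.7⁴ = 8.3521 reaches it, so n = 4.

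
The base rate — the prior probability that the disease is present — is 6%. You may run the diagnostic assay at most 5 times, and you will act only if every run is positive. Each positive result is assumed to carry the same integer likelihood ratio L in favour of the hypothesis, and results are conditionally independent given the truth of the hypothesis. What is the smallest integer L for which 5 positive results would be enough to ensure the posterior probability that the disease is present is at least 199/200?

5

Prior odds = 0.06/0.94 = 3/47.
Target odds = 0.995/0.005 = 199.
Need L⁵ ≥ 199 ÷ (3/47) = 9353/3.
4⁵ = 1024 < 9353/3 ≤ 3125 = 5⁵, so L = 5.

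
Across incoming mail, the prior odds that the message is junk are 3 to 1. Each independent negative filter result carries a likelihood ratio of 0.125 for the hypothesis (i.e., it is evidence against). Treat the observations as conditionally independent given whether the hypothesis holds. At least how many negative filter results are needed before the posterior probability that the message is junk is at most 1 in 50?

3

Prior odds = 3.
Likelihood ratio per negative filter result = 0.125.
Target posterior odds = 0.02/0.98 = 1/49.
Need 3 × 0.125ⁿ ≤ 1/49, i.e. 0.125ⁿ ≤ 1/147.
0.125² = 0.015625 is still above 1/147 but 0.125³ = 0.001953125 is at or below it, so n = 3.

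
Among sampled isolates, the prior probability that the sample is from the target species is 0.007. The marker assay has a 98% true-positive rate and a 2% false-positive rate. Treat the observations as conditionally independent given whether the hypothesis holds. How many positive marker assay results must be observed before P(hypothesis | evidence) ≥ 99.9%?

4

Prior odds = 0.007/0.993 = 7/993.
Likelihood ratio of a positive result = 0.98/0.02 = 49.
Target odds: 0.999 ÷ 0.001 = 999.
Require 49ⁿ ≥ 999 ÷ (7/993) = 992007/7.
49³ = 117649 falls short of 992007/7 but 49⁴ = 5764801 reaches it, so n = 4.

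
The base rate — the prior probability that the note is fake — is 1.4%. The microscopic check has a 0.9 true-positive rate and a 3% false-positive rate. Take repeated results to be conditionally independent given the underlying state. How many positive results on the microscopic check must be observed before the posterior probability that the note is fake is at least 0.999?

4

Prior odds: 0.014 ÷ 0.986 = 7/493.
Likelihood ratio of a positive result = 0.9/0.03 = 30.
Target odds: 0.999 ÷ 0.001 = 999.
Require 30ⁿ ≥ 999 ÷ (7/493) = 492507/7.
30³ = 27000 falls short of 492507/7 but 30⁴ = 810000 reaches it, so n = 4.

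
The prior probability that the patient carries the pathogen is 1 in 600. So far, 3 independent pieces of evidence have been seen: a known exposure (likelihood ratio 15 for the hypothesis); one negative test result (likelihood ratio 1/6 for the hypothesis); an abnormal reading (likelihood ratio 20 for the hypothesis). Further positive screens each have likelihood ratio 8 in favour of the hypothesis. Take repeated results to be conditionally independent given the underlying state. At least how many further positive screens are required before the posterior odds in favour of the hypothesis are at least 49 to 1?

4

Prior odds = (1/600)/(599/600) = 1/599.
Combined Bayes factor of the evidence already in hand = 15 × (1/6) × 20 = 50.
Odds after that evidence = (1/599) × 50 = 50/599.
Target odds = 49.
Need 8ⁿ ≥ 49 ÷ (50/599) = 587.02.
8³ = 512 falls short of 587.02 but 8⁴ = 4096 reaches it, so n = 4.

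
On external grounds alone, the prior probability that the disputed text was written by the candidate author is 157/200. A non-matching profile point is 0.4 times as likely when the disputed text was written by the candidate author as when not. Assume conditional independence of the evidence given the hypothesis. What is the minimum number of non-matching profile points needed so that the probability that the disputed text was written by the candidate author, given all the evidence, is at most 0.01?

Prior odds = 0.785/0.215 = 157/43.
Likelihood ratio per non-matching profile point = 0.4.
Target posterior odds = 0.01/0.99 = 1/99.
Need (157/43) × 0.4ⁿ ≤ 1/99, i.e. 0.4ⁿ ≤ 43/15543.
0.4⁶ = 64/15625 is still above 43/15543 but 0.4⁷ = 128/78125 is at or below it, so n = 7.

7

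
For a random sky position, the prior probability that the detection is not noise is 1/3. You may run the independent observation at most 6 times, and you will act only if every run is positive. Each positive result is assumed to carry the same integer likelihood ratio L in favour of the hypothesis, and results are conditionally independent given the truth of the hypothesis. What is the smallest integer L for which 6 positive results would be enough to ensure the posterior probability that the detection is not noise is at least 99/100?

3

Prior odds = (1/3)/(2/3) = 0.5.
Target odds = 0.99/0.01 = 99.
Need L⁶ ≥ 99 ÷ 0.5 = 198.
2⁶ = 64 < 198 ≤ 729 = 3⁶, so L = 3.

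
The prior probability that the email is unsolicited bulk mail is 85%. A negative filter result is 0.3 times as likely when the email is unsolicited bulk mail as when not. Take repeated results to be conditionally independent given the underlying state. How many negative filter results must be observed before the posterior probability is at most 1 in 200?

6

Prior odds: 0.85 ÷ 0.15 = 17/3.
Likelihood ratio per negative filter result = 0.3.
Target posterior odds = 0.005/0.995 = 1/199.
Need (17/3) × 0.3ⁿ ≤ 1/199, i.e. 0.3ⁿ ≤ 3/3383.
0.3⁵ = 243/100000 is still above 3/3383 but 0.3⁶ = 729/1000000 is at or below it, so n = 6.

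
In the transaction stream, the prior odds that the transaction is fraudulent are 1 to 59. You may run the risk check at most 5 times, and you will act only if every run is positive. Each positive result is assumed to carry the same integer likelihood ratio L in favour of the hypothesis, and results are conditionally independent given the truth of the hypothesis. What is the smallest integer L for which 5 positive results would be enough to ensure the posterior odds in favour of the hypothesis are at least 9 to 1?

Prior odds = 1/59.
Target odds = 9.
Need L⁵ ≥ 9 ÷ (1/59) = 531.
3⁵ = 243 < 531 ≤ 1024 = 4⁵, so L = 4.

4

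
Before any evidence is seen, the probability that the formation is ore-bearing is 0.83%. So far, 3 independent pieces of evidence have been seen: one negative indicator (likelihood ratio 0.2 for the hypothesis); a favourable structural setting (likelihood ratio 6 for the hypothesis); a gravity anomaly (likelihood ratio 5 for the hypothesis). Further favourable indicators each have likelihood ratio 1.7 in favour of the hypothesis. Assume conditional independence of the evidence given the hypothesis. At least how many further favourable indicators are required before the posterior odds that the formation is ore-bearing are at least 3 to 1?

Prior odds = 0.0083/0.9917 = 83/9917.
Combined Bayes factor of the evidence already in hand = 0.2 × 6 × 5 = 6.
Odds after that evidence = (83/9917) × 6 = 498/9917.
Target odds = 3.
Need 1.7ⁿ ≥ 3 ÷ (498/9917) = 9917/166.
1.7⁷ = 410338673/10000000 falls short of 9917/166 but 1.7⁸ ≈69.7576 reaches it, so n = 8.

8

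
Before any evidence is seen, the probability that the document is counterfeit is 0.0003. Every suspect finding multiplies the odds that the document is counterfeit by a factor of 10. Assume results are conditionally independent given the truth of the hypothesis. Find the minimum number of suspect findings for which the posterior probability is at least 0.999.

7

Prior odds = 0.0003/0.9997 = 3/9997.
Likelihood ratio per suspect finding = 10.
Target odds: 0.999 ÷ 0.001 = 999.
Require 10ⁿ ≥ 999 ÷ (3/9997) = 3329001.
10⁶ = 1000000 falls short of 3329001 but 10⁷ = 10000000 reaches it, so n = 7.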